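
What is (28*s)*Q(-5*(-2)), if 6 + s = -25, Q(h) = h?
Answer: -8680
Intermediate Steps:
s = -31 (s = -6 - 25 = -31)
(28*s)*Q(-5*(-2)) = (28*(-31))*(-5*(-2)) = -868*10 = -8680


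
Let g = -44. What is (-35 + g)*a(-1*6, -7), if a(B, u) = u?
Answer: 553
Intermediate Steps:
(-35 + g)*a(-1*6, -7) = (-35 - 44)*(-7) = -79*(-7) = 553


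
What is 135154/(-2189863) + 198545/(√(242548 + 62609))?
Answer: -135154/2189863 + 198545*√305157/305157 ≈ 359.35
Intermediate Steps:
135154/(-2189863) + 198545/(√(242548 + 62609)) = 135154*(-1/2189863) + 198545/(√305157) = -135154/2189863 + 198545*(√305157/305157) = -135154/2189863 + 198545*√305157/305157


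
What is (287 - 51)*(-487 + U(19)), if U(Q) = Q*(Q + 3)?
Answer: -16284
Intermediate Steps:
U(Q) = Q*(3 + Q)
(287 - 51)*(-487 + U(19)) = (287 - 51)*(-487 + 19*(3 + 19)) = 236*(-487 + 19*22) = 236*(-487 + 418) = 236*(-69) = -16284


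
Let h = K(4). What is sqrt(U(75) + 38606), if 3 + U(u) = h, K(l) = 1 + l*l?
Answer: 2*sqrt(9655) ≈ 196.52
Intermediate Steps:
K(l) = 1 + l**2
h = 17 (h = 1 + 4**2 = 1 + 16 = 17)
U(u) = 14 (U(u) = -3 + 17 = 14)
sqrt(U(75) + 38606) = sqrt(14 + 38606) = sqrt(38620) = 2*sqrt(9655)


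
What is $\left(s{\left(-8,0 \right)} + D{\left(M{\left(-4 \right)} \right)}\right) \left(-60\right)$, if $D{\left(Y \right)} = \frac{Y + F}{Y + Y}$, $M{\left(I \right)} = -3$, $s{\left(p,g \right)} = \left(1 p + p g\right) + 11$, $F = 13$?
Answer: $-80$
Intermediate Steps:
$s{\left(p,g \right)} = 11 + p + g p$ ($s{\left(p,g \right)} = \left(p + g p\right) + 11 = 11 + p + g p$)
$D{\left(Y \right)} = \frac{13 + Y}{2 Y}$ ($D{\left(Y \right)} = \frac{Y + 13}{Y + Y} = \frac{13 + Y}{2 Y}$)
$\left(s{\left(-8,0 \right)} + D{\left(M{\left(-4 \right)} \right)}\right) \left(-60\right) = \left(\left(11 - 8 + 0 \left(-8\right)\right) + \frac{13 - 3}{2 \left(-3\right)}\right) \left(-60\right) = \left(\left(11 - 8 + 0\right) + \frac{1}{2} \left(- \frac{1}{3}\right) 10\right) \left(-60\right) = \left(3 - \frac{5}{3}\right) \left(-60\right) = \frac{4}{3} \left(-60\right) = -80$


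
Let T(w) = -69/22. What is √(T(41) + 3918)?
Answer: √1894794/22 ≈ 62.569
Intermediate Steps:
T(w) = -69/22 (T(w) = -69*1/22 = -69/22)
√(T(41) + 3918) = √(-69/22 + 3918) = √(86127/22) = √1894794/22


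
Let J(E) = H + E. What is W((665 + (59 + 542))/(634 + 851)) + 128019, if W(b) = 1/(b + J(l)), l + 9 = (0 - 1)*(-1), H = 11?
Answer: 244132728/1907 ≈ 1.2802e+5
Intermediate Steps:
l = -8 (l = -9 + (0 - 1)*(-1) = -9 - 1*(-1) = -9 + 1 = -8)
J(E) = 11 + E
W(b) = 1/(3 + b) (W(b) = 1/(b + (11 - 8)) = 1/(b + 3) = 1/(3 + b))
W((665 + (59 + 542))/(634 + 851)) + 128019 = 1/(3 + (665 + (59 + 542))/(634 + 851)) + 128019 = 1/(3 + (665 + 601)/1485) + 128019 = 1/(3 + 1266*(1/1485)) + 128019 = 1/(3 + 422/495) + 128019 = 1/(1907/495) + 128019 = 495/1907 + 128019 = 244132728/1907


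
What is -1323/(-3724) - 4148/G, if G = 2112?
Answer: -16139/10032 ≈ -1.6088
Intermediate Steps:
-1323/(-3724) - 4148/G = -1323/(-3724) - 4148/2112 = -1323*(-1/3724) - 4148*1/2112 = 27/76 - 1037/528 = -16139/10032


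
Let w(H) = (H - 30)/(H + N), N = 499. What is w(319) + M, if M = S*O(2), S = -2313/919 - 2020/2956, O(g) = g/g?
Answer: -1581571087/555537338 ≈ -2.8469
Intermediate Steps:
O(g) = 1
S = -2173402/679141 (S = -2313*1/919 - 2020*1/2956 = -2313/919 - 505/739 = -2173402/679141 ≈ -3.2002)
w(H) = (-30 + H)/(499 + H) (w(H) = (H - 30)/(H + 499) = (-30 + H)/(499 + H))
M = -2173402/679141 (M = -2173402/679141*1 = -2173402/679141 ≈ -3.2002)
w(319) + M = (-30 + 319)/(499 + 319) - 2173402/679141 = 289/818 - 2173402/679141 = -1581571087/555537338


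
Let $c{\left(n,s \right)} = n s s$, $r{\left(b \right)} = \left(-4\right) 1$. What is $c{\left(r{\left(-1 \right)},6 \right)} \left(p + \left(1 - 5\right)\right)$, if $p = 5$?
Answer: $-144$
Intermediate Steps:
$r{\left(b \right)} = -4$
$c{\left(n,s \right)} = n s^{2}$
$c{\left(r{\left(-1 \right)},6 \right)} \left(p + \left(1 - 5\right)\right) = - 4 \cdot 6^{2} \left(5 + \left(1 - 5\right)\right) = \left(-4\right) 36 \left(5 + \left(1 - 5\right)\right) = - 144 \left(5 - 4\right) = \left(-144\right) 1 = -144$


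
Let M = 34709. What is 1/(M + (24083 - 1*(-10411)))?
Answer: 1/69203 ≈ 1.4450e-5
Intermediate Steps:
1/(M + (24083 - 1*(-10411))) = 1/(34709 + (24083 - 1*(-10411))) = 1/(34709 + (24083 + 10411)) = 1/(34709 + 34494) = 1/69203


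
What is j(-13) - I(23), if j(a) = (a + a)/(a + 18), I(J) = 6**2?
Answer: -206/5 ≈ -41.200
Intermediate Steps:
I(J) = 36
j(a) = 2*a/(18 + a) (j(a) = (2*a)/(18 + a) = 2*a/(18 + a))
j(-13) - I(23) = 2*(-13)/(18 - 13) - 1*36 = 2*(-13)/5 - 36 = 2*(-13)*(1/5) - 36 = -26/5 - 36 = -206/5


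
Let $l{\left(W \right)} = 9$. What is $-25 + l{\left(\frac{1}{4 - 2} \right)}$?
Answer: $-16$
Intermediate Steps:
$-25 + l{\left(\frac{1}{4 - 2} \right)} = -25 + 9 = -16$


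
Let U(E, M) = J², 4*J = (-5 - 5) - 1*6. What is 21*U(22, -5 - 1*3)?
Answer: 336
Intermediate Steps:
J = -4 (J = ((-5 - 5) - 1*6)/4 = (-10 - 6)/4 = (¼)*(-16) = -4)
U(E, M) = 16 (U(E, M) = (-4)² = 16)
21*U(22, -5 - 1*3) = 21*16 = 336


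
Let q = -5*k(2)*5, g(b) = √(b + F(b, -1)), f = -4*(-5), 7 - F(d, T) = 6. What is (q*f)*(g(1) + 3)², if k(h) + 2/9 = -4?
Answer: 209000/9 + 38000*√2/3 ≈ 41136.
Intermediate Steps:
F(d, T) = 1 (F(d, T) = 7 - 1*6 = 7 - 6 = 1)
f = 20
g(b) = √(1 + b) (g(b) = √(b + 1) = √(1 + b))
k(h) = -38/9 (k(h) = -2/9 - 4 = -38/9)
q = 950/9 (q = -5*(-38/9)*5 = (190/9)*5 = 950/9 ≈ 105.56)
(q*f)*(g(1) + 3)² = ((950/9)*20)*(√(1 + 1) + 3)² = 19000*(√2 + 3)²/9 = 19000*(3 + √2)²/9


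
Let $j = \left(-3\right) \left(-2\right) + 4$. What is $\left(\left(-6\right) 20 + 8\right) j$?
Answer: $-1120$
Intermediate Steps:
$j = 10$ ($j = 6 + 4 = 10$)
$\left(\left(-6\right) 20 + 8\right) j = \left(\left(-6\right) 20 + 8\right) 10 = \left(-120 + 8\right) 10 = \left(-112\right) 10 = -1120$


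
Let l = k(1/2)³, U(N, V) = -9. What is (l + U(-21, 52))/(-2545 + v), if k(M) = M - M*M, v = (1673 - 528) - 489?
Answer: 575/120896 ≈ 0.0047562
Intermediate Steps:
v = 656 (v = 1145 - 489 = 656)
k(M) = M - M²
l = 1/64 (l = ((1 - 1/2)/2)³ = ((1 - 1*½)/2)³ = ((1 - ½)/2)³ = ((½)*(½))³ = (¼)³ = 1/64 ≈ 0.015625)
(l + U(-21, 52))/(-2545 + v) = (1/64 - 9)/(-2545 + 656) = -575/64/(-1889) = -575/64*(-1/1889) = 575/120896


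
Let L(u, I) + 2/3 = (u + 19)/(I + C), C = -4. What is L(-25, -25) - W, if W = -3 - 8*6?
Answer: 4397/87 ≈ 50.540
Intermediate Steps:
L(u, I) = -2/3 + (19 + u)/(-4 + I) (L(u, I) = -2/3 + (u + 19)/(I - 4) = -2/3 + (19 + u)/(-4 + I))
W = -51 (W = -3 - 48 = -51)
L(-25, -25) - W = (65 - 2*(-25) + 3*(-25))/(3*(-4 - 25)) - 1*(-51) = (1/3)*(65 + 50 - 75)/(-29) + 51 = (1/3)*(-1/29)*40 + 51 = -40/87 + 51 = 4397/87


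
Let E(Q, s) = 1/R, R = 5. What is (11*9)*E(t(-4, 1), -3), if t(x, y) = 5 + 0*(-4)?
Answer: 99/5 ≈ 19.800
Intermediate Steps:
t(x, y) = 5 (t(x, y) = 5 + 0 = 5)
E(Q, s) = 1/5
(11*9)*E(t(-4, 1), -3) = (11*9)*(1/5) = 99*(1/5) = 99/5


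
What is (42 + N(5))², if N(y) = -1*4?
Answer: 1444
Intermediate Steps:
N(y) = -4
(42 + N(5))² = (42 - 4)² = 38² = 1444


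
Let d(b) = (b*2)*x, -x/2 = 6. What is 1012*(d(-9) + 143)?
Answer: 363308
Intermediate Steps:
x = -12 (x = -2*6 = -12)
d(b) = -24*b (d(b) = (b*2)*(-12) = (2*b)*(-12) = -24*b)
1012*(d(-9) + 143) = 1012*(-24*(-9) + 143) = 1012*(216 + 143) = 1012*359 = 363308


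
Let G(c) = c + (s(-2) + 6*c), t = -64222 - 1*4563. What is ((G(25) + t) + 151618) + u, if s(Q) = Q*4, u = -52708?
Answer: 30292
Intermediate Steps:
t = -68785 (t = -64222 - 4563 = -68785)
s(Q) = 4*Q
G(c) = -8 + 7*c (G(c) = c + (4*(-2) + 6*c) = c + (-8 + 6*c) = -8 + 7*c)
((G(25) + t) + 151618) + u = (((-8 + 7*25) - 68785) + 151618) - 52708 = (((-8 + 175) - 68785) + 151618) - 52708 = ((167 - 68785) + 151618) - 52708 = (-68618 + 151618) - 52708 = 83000 - 52708 = 30292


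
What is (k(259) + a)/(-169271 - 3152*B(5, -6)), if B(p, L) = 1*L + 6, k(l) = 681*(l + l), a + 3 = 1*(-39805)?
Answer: -312950/169271 ≈ -1.8488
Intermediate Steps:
a = -39808 (a = -3 + 1*(-39805) = -3 - 39805 = -39808)
k(l) = 1362*l (k(l) = 681*(2*l) = 1362*l)
B(p, L) = 6 + L (B(p, L) = L + 6 = 6 + L)
(k(259) + a)/(-169271 - 3152*B(5, -6)) = (1362*259 - 39808)/(-169271 - 3152*(6 - 6)) = (352758 - 39808)/(-169271 - 3152*0) = 312950/(-169271 + 0) = 312950/(-169271) = 312950*(-1/169271) = -312950/169271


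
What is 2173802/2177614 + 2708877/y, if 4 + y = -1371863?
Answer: -486120208524/497899464223 ≈ -0.97634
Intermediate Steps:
y = -1371867 (y = -4 - 1371863 = -1371867)
2173802/2177614 + 2708877/y = 2173802/2177614 + 2708877/(-1371867) = 2173802*(1/2177614) + 2708877*(-1/1371867) = 1086901/1088807 - 902959/457289 = -486120208524/497899464223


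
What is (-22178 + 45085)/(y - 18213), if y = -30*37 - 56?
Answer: -22907/19379 ≈ -1.1821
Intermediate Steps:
y = -1166 (y = -1110 - 56 = -1166)
(-22178 + 45085)/(y - 18213) = (-22178 + 45085)/(-1166 - 18213) = 22907/(-19379) = 22907*(-1/19379) = -22907/19379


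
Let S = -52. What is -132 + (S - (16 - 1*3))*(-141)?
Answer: 9033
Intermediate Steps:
-132 + (S - (16 - 1*3))*(-141) = -132 + (-52 - (16 - 1*3))*(-141) = -132 + (-52 - (16 - 3))*(-141) = -132 + (-52 - 1*13)*(-141) = -132 + (-52 - 13)*(-141) = -132 - 65*(-141) = -132 + 9165 = 9033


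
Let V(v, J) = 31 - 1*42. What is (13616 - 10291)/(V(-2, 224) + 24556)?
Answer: 665/4909 ≈ 0.13547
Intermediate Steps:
V(v, J) = -11 (V(v, J) = 31 - 42 = -11)
(13616 - 10291)/(V(-2, 224) + 24556) = (13616 - 10291)/(-11 + 24556) = 3325/24545 = 3325*(1/24545) = 665/4909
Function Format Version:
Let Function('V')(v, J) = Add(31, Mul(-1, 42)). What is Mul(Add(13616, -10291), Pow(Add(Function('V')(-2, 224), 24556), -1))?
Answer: Rational(665, 4909) ≈ 0.13547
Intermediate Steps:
Function('V')(v, J) = -11 (Function('V')(v, J) = Add(31, -42) = -11)
Mul(Add(13616, -10291), Pow(Add(Function('V')(-2, 224), 24556), -1)) = Mul(Add(13616, -10291), Pow(Add(-11, 24556), -1)) = Mul(3325, Pow(24545, -1)) = Mul(3325, Rational(1, 24545)) = Rational(665, 4909)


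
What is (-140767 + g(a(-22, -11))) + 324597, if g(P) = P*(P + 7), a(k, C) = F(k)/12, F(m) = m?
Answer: 6617539/36 ≈ 1.8382e+5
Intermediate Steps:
a(k, C) = k/12
g(P) = P*(7 + P)
(-140767 + g(a(-22, -11))) + 324597 = (-140767 + ((1/12)*(-22))*(7 + (1/12)*(-22))) + 324597 = (-140767 - 11*(7 - 11/6)/6) + 324597 = (-140767 - 11/6*31/6) + 324597 = (-140767 - 341/36) + 324597 = -5067953/36 + 324597 = 6617539/36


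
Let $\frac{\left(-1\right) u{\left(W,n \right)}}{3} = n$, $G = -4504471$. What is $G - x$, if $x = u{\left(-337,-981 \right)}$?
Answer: $-4507414$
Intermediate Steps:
$u{\left(W,n \right)} = - 3 n$
$x = 2943$ ($x = \left(-3\right) \left(-981\right) = 2943$)
$G - x = -4504471 - 2943 = -4507414$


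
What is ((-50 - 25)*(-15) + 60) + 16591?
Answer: 17776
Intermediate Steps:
((-50 - 25)*(-15) + 60) + 16591 = (-75*(-15) + 60) + 16591 = (1125 + 60) + 16591 = 1185 + 16591 = 17776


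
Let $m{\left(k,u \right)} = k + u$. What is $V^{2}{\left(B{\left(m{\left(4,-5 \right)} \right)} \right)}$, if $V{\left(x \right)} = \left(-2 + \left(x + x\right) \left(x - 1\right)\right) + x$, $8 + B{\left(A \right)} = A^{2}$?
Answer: $10609$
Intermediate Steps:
$B{\left(A \right)} = -8 + A^{2}$
$V{\left(x \right)} = -2 + x + 2 x \left(-1 + x\right)$ ($V{\left(x \right)} = \left(-2 + 2 x \left(-1 + x\right)\right) + x = -2 + x + 2 x \left(-1 + x\right)$)
$V^{2}{\left(B{\left(m{\left(4,-5 \right)} \right)} \right)} = \left(-2 - \left(-8 + \left(4 - 5\right)^{2}\right) + 2 \left(-8 + \left(4 - 5\right)^{2}\right)^{2}\right)^{2} = \left(-2 - \left(-8 + \left(-1\right)^{2}\right) + 2 \left(-8 + \left(-1\right)^{2}\right)^{2}\right)^{2} = \left(-2 - \left(-8 + 1\right) + 2 \left(-8 + 1\right)^{2}\right)^{2} = \left(-2 - -7 + 2 \left(-7\right)^{2}\right)^{2} = \left(-2 + 7 + 2 \cdot 49\right)^{2} = \left(-2 + 7 + 98\right)^{2} = 103^{2} = 10609$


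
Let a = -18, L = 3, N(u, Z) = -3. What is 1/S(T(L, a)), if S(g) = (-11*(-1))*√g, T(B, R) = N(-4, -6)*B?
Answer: -I/33 ≈ -0.030303*I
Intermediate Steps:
T(B, R) = -3*B
S(g) = 11*√g
1/S(T(L, a)) = 1/(11*√(-3*3)) = 1/(11*√(-9)) = 1/(11*(3*I)) = 1/(33*I) = -I/33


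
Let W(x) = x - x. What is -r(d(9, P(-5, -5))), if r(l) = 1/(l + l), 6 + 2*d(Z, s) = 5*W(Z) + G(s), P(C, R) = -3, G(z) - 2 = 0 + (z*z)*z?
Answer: 1/31 ≈ 0.032258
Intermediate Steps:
G(z) = 2 + z³ (G(z) = 2 + (0 + (z*z)*z) = 2 + (0 + z²*z) = 2 + (0 + z³) = 2 + z³)
W(x) = 0
d(Z, s) = -2 + s³/2 (d(Z, s) = -3 + (5*0 + (2 + s³))/2 = -3 + (0 + (2 + s³))/2 = -3 + (2 + s³)/2 = -3 + (1 + s³/2) = -2 + s³/2)
r(l) = 1/(2*l)
-r(d(9, P(-5, -5))) = -1/(2*(-2 + (½)*(-3)³)) = -1/(2*(-2 + (½)*(-27))) = -1/(2*(-2 - 27/2)) = -1/(2*(-31/2)) = -(-2)/(2*31) = -1*(-1/31) = 1/31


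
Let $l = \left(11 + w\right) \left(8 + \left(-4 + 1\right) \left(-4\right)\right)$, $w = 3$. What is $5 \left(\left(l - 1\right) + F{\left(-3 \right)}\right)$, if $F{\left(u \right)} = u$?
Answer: $1380$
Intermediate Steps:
$l = 280$ ($l = \left(11 + 3\right) \left(8 + \left(-4 + 1\right) \left(-4\right)\right) = 14 \left(8 - -12\right) = 14 \left(8 + 12\right) = 14 \cdot 20 = 280$)
$5 \left(\left(l - 1\right) + F{\left(-3 \right)}\right) = 5 \left(\left(280 - 1\right) - 3\right) = 5 \left(279 - 3\right) = 5 \cdot 276 = 1380$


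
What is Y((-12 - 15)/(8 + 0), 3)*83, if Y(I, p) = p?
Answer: 249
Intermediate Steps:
Y((-12 - 15)/(8 + 0), 3)*83 = 3*83 = 249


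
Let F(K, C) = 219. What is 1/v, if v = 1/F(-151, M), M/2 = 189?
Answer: 219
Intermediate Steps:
M = 378 (M = 2*189 = 378)
v = 1/219 ≈ 0.0045662
1/v = 1/(1/219) = 219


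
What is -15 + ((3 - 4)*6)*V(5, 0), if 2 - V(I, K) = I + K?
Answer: 3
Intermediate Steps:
V(I, K) = 2 - I - K (V(I, K) = 2 - (I + K) = 2 + (-I - K) = 2 - I - K)
-15 + ((3 - 4)*6)*V(5, 0) = -15 + ((3 - 4)*6)*(2 - 1*5 - 1*0) = -15 + (-1*6)*(2 - 5 + 0) = -15 - 6*(-3) = -15 + 18 = 3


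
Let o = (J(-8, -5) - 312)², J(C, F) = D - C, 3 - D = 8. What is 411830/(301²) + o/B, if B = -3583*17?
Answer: 16434303049/5518597511 ≈ 2.9780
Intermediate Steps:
D = -5 (D = 3 - 1*8 = 3 - 8 = -5)
B = -60911
J(C, F) = -5 - C
o = 95481 (o = ((-5 - 1*(-8)) - 312)² = ((-5 + 8) - 312)² = (3 - 312)² = (-309)² = 95481)
411830/(301²) + o/B = 411830/(301²) + 95481/(-60911) = 411830/90601 + 95481*(-1/60911) = 411830*(1/90601) - 95481/60911 = 411830/90601 - 95481/60911 = 16434303049/5518597511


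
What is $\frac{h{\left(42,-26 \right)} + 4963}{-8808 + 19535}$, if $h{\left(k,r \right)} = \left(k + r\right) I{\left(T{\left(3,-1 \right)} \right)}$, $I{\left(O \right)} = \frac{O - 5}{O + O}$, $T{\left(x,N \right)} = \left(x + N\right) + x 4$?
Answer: $\frac{34777}{75089} \approx 0.46314$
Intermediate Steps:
$T{\left(x,N \right)} = N + 5 x$ ($T{\left(x,N \right)} = \left(N + x\right) + 4 x = N + 5 x$)
$I{\left(O \right)} = \frac{-5 + O}{2 O}$
$h{\left(k,r \right)} = \frac{9 k}{28} + \frac{9 r}{28}$ ($h{\left(k,r \right)} = \left(k + r\right) \frac{-5 + \left(-1 + 5 \cdot 3\right)}{2 \left(-1 + 5 \cdot 3\right)} = \left(k + r\right) \frac{-5 + \left(-1 + 15\right)}{2 \left(-1 + 15\right)} = \left(k + r\right) \frac{-5 + 14}{2 \cdot 14} = \left(k + r\right) \frac{1}{2} \cdot \frac{1}{14} \cdot 9 = \left(k + r\right) \frac{9}{28} = \frac{9 k}{28} + \frac{9 r}{28}$)
$\frac{h{\left(42,-26 \right)} + 4963}{-8808 + 19535} = \frac{\left(\frac{9}{28} \cdot 42 + \frac{9}{28} \left(-26\right)\right) + 4963}{-8808 + 19535} = \frac{\left(\frac{27}{2} - \frac{117}{14}\right) + 4963}{10727} = \left(\frac{36}{7} + 4963\right) \frac{1}{10727} = \frac{34777}{7} \cdot \frac{1}{10727} = \frac{34777}{75089}$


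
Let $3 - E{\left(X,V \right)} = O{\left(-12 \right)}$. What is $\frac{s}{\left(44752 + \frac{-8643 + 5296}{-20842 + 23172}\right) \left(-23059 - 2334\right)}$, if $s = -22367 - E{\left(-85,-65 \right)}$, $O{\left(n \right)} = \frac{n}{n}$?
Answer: $\frac{52119770}{2647697968509} \approx 1.9685 \cdot 10^{-5}$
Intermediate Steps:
$O{\left(n \right)} = 1$
$E{\left(X,V \right)} = 2$ ($E{\left(X,V \right)} = 3 - 1 = 2$)
$s = -22369$ ($s = -22367 - 2 = -22369$)
$\frac{s}{\left(44752 + \frac{-8643 + 5296}{-20842 + 23172}\right) \left(-23059 - 2334\right)} = - \frac{22369}{\left(44752 + \frac{-8643 + 5296}{-20842 + 23172}\right) \left(-23059 - 2334\right)} = - \frac{22369}{\left(44752 - \frac{3347}{2330}\right) \left(-25393\right)} = - \frac{22369}{\frac{104268813}{2330} \left(-25393\right)} = - \frac{22369}{- \frac{2647697968509}{2330}} = \left(-22369\right) \left(- \frac{2330}{2647697968509}\right) = \frac{52119770}{2647697968509}$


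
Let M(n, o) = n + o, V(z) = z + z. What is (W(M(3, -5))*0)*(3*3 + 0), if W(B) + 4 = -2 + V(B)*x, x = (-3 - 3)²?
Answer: 0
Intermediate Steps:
V(z) = 2*z
x = 36 (x = (-6)² = 36)
W(B) = -6 + 72*B (W(B) = -4 + (-2 + (2*B)*36) = -4 + (-2 + 72*B) = -6 + 72*B)
(W(M(3, -5))*0)*(3*3 + 0) = ((-6 + 72*(3 - 5))*0)*(3*3 + 0) = ((-6 + 72*(-2))*0)*(9 + 0) = ((-6 - 144)*0)*9 = -150*0*9 = 0*9 = 0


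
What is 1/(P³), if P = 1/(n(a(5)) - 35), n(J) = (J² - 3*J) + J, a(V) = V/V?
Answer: -46656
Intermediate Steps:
a(V) = 1
n(J) = J² - 2*J
P = -1/36 (P = 1/(1*(-2 + 1) - 35) = 1/(1*(-1) - 35) = 1/(-1 - 35) = 1/(-36) = -1/36 ≈ -0.027778)
1/(P³) = 1/((-1/36)³) = 1/(-1/46656) = -46656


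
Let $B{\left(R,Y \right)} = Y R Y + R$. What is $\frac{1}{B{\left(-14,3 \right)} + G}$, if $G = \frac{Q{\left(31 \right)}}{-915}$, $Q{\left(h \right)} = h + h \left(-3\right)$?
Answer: $- \frac{915}{128038} \approx -0.0071463$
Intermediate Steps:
$Q{\left(h \right)} = - 2 h$ ($Q{\left(h \right)} = h - 3 h = - 2 h$)
$B{\left(R,Y \right)} = R + R Y^{2}$ ($B{\left(R,Y \right)} = R Y Y + R = R Y^{2} + R = R + R Y^{2}$)
$G = \frac{62}{915}$ ($G = \frac{\left(-2\right) 31}{-915} = \left(-62\right) \left(- \frac{1}{915}\right) = \frac{62}{915} \approx 0.06776$)
$\frac{1}{B{\left(-14,3 \right)} + G} = \frac{1}{- 14 \left(1 + 3^{2}\right) + \frac{62}{915}} = \frac{1}{- 14 \left(1 + 9\right) + \frac{62}{915}} = \frac{1}{\left(-14\right) 10 + \frac{62}{915}} = \frac{1}{-140 + \frac{62}{915}} = \frac{1}{- \frac{128038}{915}} = - \frac{915}{128038}$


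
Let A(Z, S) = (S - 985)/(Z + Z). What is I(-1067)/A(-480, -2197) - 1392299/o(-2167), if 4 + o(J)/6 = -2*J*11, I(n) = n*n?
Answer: 156300484266691/455057820 ≈ 3.4347e+5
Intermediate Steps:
I(n) = n²
o(J) = -24 - 132*J (o(J) = -24 + 6*(-2*J*11) = -24 + 6*(-22*J) = -24 - 132*J)
A(Z, S) = (-985 + S)/(2*Z) (A(Z, S) = (-985 + S)/((2*Z)) = (-985 + S)*(1/(2*Z)) = (-985 + S)/(2*Z))
I(-1067)/A(-480, -2197) - 1392299/o(-2167) = (-1067)²/(((½)*(-985 - 2197)/(-480))) - 1392299/(-24 - 132*(-2167)) = 1138489/(((½)*(-1/480)*(-3182))) - 1392299/(-24 + 286044) = 1138489/(1591/480) - 1392299/286020 = 1138489*(480/1591) - 1392299*1/286020 = 546474720/1591 - 1392299/286020 = 156300484266691/455057820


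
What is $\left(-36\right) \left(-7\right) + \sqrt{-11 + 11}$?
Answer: $252$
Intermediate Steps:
$\left(-36\right) \left(-7\right) + \sqrt{-11 + 11} = 252 + \sqrt{0} = 252 + 0 = 252$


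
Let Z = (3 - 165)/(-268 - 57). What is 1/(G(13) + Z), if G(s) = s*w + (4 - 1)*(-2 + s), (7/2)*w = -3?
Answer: 2275/50859 ≈ 0.044731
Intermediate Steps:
w = -6/7 (w = (2/7)*(-3) = -6/7 ≈ -0.85714)
Z = 162/325 (Z = -162/(-325) = -162*(-1/325) = 162/325 ≈ 0.49846)
G(s) = -6 + 15*s/7 (G(s) = s*(-6/7) + (4 - 1)*(-2 + s) = -6*s/7 + 3*(-2 + s) = -6*s/7 + (-6 + 3*s) = -6 + 15*s/7)
1/(G(13) + Z) = 1/((-6 + (15/7)*13) + 162/325) = 1/((-6 + 195/7) + 162/325) = 1/(153/7 + 162/325) = 1/(50859/2275) = 2275/50859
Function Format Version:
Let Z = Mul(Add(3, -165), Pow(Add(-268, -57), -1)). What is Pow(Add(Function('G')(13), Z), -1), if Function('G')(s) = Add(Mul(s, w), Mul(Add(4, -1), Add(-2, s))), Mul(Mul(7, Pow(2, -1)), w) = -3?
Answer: Rational(2275, 50859) ≈ 0.044731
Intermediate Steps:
w = Rational(-6, 7) (w = Mul(Rational(2, 7), -3) = Rational(-6, 7) ≈ -0.85714)
Z = Rational(162, 325) (Z = Mul(-162, Pow(-325, -1)) = Mul(-162, Rational(-1, 325)) = Rational(162, 325) ≈ 0.49846)
Function('G')(s) = Add(-6, Mul(Rational(15, 7), s)) (Function('G')(s) = Add(Mul(s, Rational(-6, 7)), Mul(Add(4, -1), Add(-2, s))) = Add(Mul(Rational(-6, 7), s), Mul(3, Add(-2, s))) = Add(Mul(Rational(-6, 7), s), Add(-6, Mul(3, s))) = Add(-6, Mul(Rational(15, 7), s)))
Pow(Add(Function('G')(13), Z), -1) = Pow(Add(Add(-6, Mul(Rational(15, 7), 13)), Rational(162, 325)), -1) = Pow(Add(Add(-6, Rational(195, 7)), Rational(162, 325)), -1) = Pow(Add(Rational(153, 7), Rational(162, 325)), -1) = Pow(Rational(50859, 2275), -1) = Rational(2275, 50859)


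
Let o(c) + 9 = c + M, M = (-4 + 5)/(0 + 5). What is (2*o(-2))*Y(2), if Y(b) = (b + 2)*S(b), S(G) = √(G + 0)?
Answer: -432*√2/5 ≈ -122.19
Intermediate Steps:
S(G) = √G
M = ⅕ (M = 1/5 = 1*(⅕) = ⅕ ≈ 0.20000)
Y(b) = √b*(2 + b) (Y(b) = (b + 2)*√b = (2 + b)*√b = √b*(2 + b))
o(c) = -44/5 + c (o(c) = -9 + (c + ⅕) = -9 + (⅕ + c) = -44/5 + c)
(2*o(-2))*Y(2) = (2*(-44/5 - 2))*(√2*(2 + 2)) = (2*(-54/5))*(√2*4) = -432*√2/5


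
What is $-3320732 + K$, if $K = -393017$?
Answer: $-3713749$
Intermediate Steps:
$-3320732 + K = -3320732 - 393017 = -3713749$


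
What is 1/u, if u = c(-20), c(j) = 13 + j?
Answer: -1/7 ≈ -0.14286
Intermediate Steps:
u = -7 (u = 13 - 20 = -7)
1/u = 1/(-7) = -1/7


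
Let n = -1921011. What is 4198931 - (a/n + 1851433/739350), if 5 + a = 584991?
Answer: 1987912134569691229/473433160950 ≈ 4.1989e+6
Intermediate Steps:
a = 584986 (a = -5 + 584991 = 584986)
4198931 - (a/n + 1851433/739350) = 4198931 - (584986/(-1921011) + 1851433/739350) = 4198931 - (584986*(-1/1921011) + 1851433*(1/739350)) = 4198931 - (-584986/1921011 + 1851433/739350) = 4198931 - 1*1041371253221/473433160950 = 4198931 - 1041371253221/473433160950 = 1987912134569691229/473433160950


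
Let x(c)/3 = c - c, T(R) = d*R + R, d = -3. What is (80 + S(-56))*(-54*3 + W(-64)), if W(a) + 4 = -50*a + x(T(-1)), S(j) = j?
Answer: 72816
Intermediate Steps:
T(R) = -2*R (T(R) = -3*R + R = -2*R)
x(c) = 0 (x(c) = 3*(c - c) = 3*0 = 0)
W(a) = -4 - 50*a (W(a) = -4 + (-50*a + 0) = -4 - 50*a)
(80 + S(-56))*(-54*3 + W(-64)) = (80 - 56)*(-54*3 + (-4 - 50*(-64))) = 24*(-162 + (-4 + 3200)) = 24*(-162 + 3196) = 24*3034 = 72816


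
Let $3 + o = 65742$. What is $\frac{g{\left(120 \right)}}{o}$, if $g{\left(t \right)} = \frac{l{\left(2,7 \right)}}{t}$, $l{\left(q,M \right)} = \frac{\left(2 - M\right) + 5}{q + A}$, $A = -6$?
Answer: $0$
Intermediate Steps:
$o = 65739$ ($o = -3 + 65742 = 65739$)
$l{\left(q,M \right)} = \frac{7 - M}{-6 + q}$ ($l{\left(q,M \right)} = \frac{\left(2 - M\right) + 5}{q - 6} = \frac{7 - M}{-6 + q}$)
$g{\left(t \right)} = 0$ ($g{\left(t \right)} = \frac{\frac{1}{-6 + 2} \left(7 - 7\right)}{t} = \frac{\frac{1}{-4} \left(7 - 7\right)}{t} = \frac{\left(- \frac{1}{4}\right) 0}{t} = \frac{0}{t} = 0$)
$\frac{g{\left(120 \right)}}{o} = \frac{0}{65739} = 0 \cdot \frac{1}{65739} = 0$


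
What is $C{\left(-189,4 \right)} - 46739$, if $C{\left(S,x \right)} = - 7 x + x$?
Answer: $-46763$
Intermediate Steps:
$C{\left(S,x \right)} = - 6 x$
$C{\left(-189,4 \right)} - 46739 = \left(-6\right) 4 - 46739 = -24 - 46739 = -46763$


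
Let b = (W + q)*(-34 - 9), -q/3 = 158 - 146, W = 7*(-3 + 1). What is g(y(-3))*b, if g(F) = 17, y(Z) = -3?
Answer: 36550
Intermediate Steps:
W = -14 (W = 7*(-2) = -14)
q = -36 (q = -3*(158 - 146) = -3*12 = -36)
b = 2150 (b = (-14 - 36)*(-34 - 9) = -50*(-43) = 2150)
g(y(-3))*b = 17*2150 = 36550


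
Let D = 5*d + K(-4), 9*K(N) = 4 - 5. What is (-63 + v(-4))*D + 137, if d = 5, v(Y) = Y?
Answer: -13775/9 ≈ -1530.6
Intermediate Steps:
K(N) = -⅑ (K(N) = (4 - 5)/9 = (⅑)*(-1) = -⅑)
D = 224/9 (D = 5*5 - ⅑ = 25 - ⅑ = 224/9 ≈ 24.889)
(-63 + v(-4))*D + 137 = (-63 - 4)*(224/9) + 137 = -67*224/9 + 137 = -15008/9 + 137 = -13775/9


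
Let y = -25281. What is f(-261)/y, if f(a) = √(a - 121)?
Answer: -I*√382/25281 ≈ -0.0007731*I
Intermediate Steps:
f(a) = √(-121 + a)
f(-261)/y = √(-121 - 261)/(-25281) = √(-382)*(-1/25281) = (I*√382)*(-1/25281) = -I*√382/25281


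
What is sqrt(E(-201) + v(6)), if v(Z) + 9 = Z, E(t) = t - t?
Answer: I*sqrt(3) ≈ 1.732*I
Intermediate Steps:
E(t) = 0
v(Z) = -9 + Z
sqrt(E(-201) + v(6)) = sqrt(0 + (-9 + 6)) = sqrt(0 - 3) = sqrt(-3) = I*sqrt(3)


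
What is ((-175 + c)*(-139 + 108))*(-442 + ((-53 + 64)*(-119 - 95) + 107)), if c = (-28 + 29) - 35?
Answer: -17422031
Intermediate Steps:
c = -34 (c = 1 - 35 = -34)
((-175 + c)*(-139 + 108))*(-442 + ((-53 + 64)*(-119 - 95) + 107)) = ((-175 - 34)*(-139 + 108))*(-442 + ((-53 + 64)*(-119 - 95) + 107)) = (-209*(-31))*(-442 + (11*(-214) + 107)) = 6479*(-442 + (-2354 + 107)) = 6479*(-442 - 2247) = 6479*(-2689) = -17422031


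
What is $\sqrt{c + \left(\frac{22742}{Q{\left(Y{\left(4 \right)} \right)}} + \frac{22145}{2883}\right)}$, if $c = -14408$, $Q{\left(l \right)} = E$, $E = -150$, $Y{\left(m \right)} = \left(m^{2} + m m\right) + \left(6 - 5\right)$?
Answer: $\frac{i \sqrt{3146491518}}{465} \approx 120.63 i$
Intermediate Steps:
$Y{\left(m \right)} = 1 + 2 m^{2}$ ($Y{\left(m \right)} = \left(m^{2} + m^{2}\right) + \left(6 - 5\right) = 2 m^{2} + 1 = 1 + 2 m^{2}$)
$Q{\left(l \right)} = -150$
$\sqrt{c + \left(\frac{22742}{Q{\left(Y{\left(4 \right)} \right)}} + \frac{22145}{2883}\right)} = \sqrt{-14408 + \left(\frac{22742}{-150} + \frac{22145}{2883}\right)} = \sqrt{-14408 + \left(22742 \left(- \frac{1}{150}\right) + 22145 \cdot \frac{1}{2883}\right)} = \sqrt{-14408 + \left(- \frac{11371}{75} + \frac{22145}{2883}\right)} = \sqrt{-14408 - \frac{10373906}{72075}} = \sqrt{- \frac{1048830506}{72075}} = \frac{i \sqrt{3146491518}}{465}$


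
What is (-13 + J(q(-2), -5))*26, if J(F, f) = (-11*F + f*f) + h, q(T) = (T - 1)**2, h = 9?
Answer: -2028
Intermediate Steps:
q(T) = (-1 + T)**2
J(F, f) = 9 + f**2 - 11*F (J(F, f) = (-11*F + f*f) + 9 = (-11*F + f**2) + 9 = (f**2 - 11*F) + 9 = 9 + f**2 - 11*F)
(-13 + J(q(-2), -5))*26 = (-13 + (9 + (-5)**2 - 11*(-1 - 2)**2))*26 = (-13 + (9 + 25 - 11*(-3)**2))*26 = (-13 + (9 + 25 - 11*9))*26 = (-13 + (9 + 25 - 99))*26 = (-13 - 65)*26 = -78*26 = -2028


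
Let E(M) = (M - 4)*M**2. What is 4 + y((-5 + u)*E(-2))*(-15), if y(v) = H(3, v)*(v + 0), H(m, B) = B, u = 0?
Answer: -215996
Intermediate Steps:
E(M) = M**2*(-4 + M) (E(M) = (-4 + M)*M**2 = M**2*(-4 + M))
y(v) = v**2 (y(v) = v*(v + 0) = v*v = v**2)
4 + y((-5 + u)*E(-2))*(-15) = 4 + ((-5 + 0)*((-2)**2*(-4 - 2)))**2*(-15) = 4 + (-20*(-6))**2*(-15) = 4 + (-5*(-24))**2*(-15) = 4 + 120**2*(-15) = 4 + 14400*(-15) = 4 - 216000 = -215996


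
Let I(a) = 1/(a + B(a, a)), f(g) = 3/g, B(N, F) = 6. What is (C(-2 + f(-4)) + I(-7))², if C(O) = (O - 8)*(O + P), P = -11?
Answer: 5517801/256 ≈ 21554.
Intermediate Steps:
I(a) = 1/(6 + a) (I(a) = 1/(a + 6) = 1/(6 + a))
C(O) = (-11 + O)*(-8 + O) (C(O) = (O - 8)*(O - 11) = (-8 + O)*(-11 + O) = (-11 + O)*(-8 + O))
(C(-2 + f(-4)) + I(-7))² = ((88 + (-2 + 3/(-4))² - 19*(-2 + 3/(-4))) + 1/(6 - 7))² = ((88 + (-2 + 3*(-¼))² - 19*(-2 + 3*(-¼))) + 1/(-1))² = ((88 + (-2 - ¾)² - 19*(-2 - ¾)) - 1)² = ((88 + (-11/4)² - 19*(-11/4)) - 1)² = ((88 + 121/16 + 209/4) - 1)² = (2365/16 - 1)² = (2349/16)² = 5517801/256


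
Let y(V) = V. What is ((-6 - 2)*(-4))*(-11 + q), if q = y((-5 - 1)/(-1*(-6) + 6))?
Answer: -368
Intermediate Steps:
q = -½ (q = (-5 - 1)/(-1*(-6) + 6) = -6/(6 + 6) = -6/12 = -6*1/12 = -½ ≈ -0.50000)
((-6 - 2)*(-4))*(-11 + q) = ((-6 - 2)*(-4))*(-11 - ½) = -8*(-4)*(-23/2) = 32*(-23/2) = -368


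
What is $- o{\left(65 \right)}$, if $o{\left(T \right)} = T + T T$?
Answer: $-4290$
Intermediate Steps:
$o{\left(T \right)} = T + T^{2}$
$- o{\left(65 \right)} = - 65 \left(1 + 65\right) = - 65 \cdot 66 = \left(-1\right) 4290 = -4290$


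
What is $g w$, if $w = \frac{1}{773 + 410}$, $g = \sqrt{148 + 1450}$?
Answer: $\frac{\sqrt{1598}}{1183} \approx 0.033791$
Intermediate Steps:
$g = \sqrt{1598} \approx 39.975$
$w = \frac{1}{1183} \approx 0.00084531$
$g w = \sqrt{1598} \cdot \frac{1}{1183} = \frac{\sqrt{1598}}{1183}$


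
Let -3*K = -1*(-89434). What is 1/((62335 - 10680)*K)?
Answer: -3/4619713270 ≈ -6.4939e-10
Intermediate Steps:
K = -89434/3 (K = -(-1)*(-89434)/3 = -⅓*89434 = -89434/3 ≈ -29811.)
1/((62335 - 10680)*K) = 1/((62335 - 10680)*(-89434/3)) = -3/89434/51655 = (1/51655)*(-3/89434) = -3/4619713270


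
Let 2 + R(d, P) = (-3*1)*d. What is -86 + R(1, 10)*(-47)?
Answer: 149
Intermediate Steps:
R(d, P) = -2 - 3*d (R(d, P) = -2 + (-3*1)*d = -2 - 3*d)
-86 + R(1, 10)*(-47) = -86 + (-2 - 3*1)*(-47) = -86 + (-2 - 3)*(-47) = -86 - 5*(-47) = -86 + 235 = 149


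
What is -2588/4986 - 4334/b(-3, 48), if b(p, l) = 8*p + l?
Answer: -1805953/9972 ≈ -181.10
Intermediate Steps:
b(p, l) = l + 8*p
-2588/4986 - 4334/b(-3, 48) = -2588/4986 - 4334/(48 + 8*(-3)) = -2588*1/4986 - 4334/(48 - 24) = -1294/2493 - 4334/24 = -1294/2493 - 4334*1/24 = -1294/2493 - 2167/12 = -1805953/9972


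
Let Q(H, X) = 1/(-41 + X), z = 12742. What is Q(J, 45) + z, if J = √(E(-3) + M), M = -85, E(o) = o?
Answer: 50969/4 ≈ 12742.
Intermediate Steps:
J = 2*I*√22 (J = √(-3 - 85) = √(-88) = 2*I*√22 ≈ 9.3808*I)
Q(J, 45) + z = 1/(-41 + 45) + 12742 = 1/4 + 12742 = ¼ + 12742 = 50969/4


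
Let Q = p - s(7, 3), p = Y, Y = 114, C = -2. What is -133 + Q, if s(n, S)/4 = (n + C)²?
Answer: -119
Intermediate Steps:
p = 114
s(n, S) = 4*(-2 + n)² (s(n, S) = 4*(n - 2)² = 4*(-2 + n)²)
Q = 14 (Q = 114 - 4*(-2 + 7)² = 114 - 4*5² = 114 - 4*25 = 114 - 1*100 = 114 - 100 = 14)
-133 + Q = -133 + 14 = -119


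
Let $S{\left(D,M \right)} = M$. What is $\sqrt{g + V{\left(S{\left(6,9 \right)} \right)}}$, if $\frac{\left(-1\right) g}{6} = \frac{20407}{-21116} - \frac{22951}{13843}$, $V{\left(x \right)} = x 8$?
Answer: $\frac{3 \sqrt{208261869334864654}}{146154394} \approx 9.3673$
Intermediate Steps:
$V{\left(x \right)} = 8 x$
$g = \frac{2301382251}{146154394}$ ($g = - 6 \left(\frac{20407}{-21116} - \frac{22951}{13843}\right) = - 6 \left(20407 \left(- \frac{1}{21116}\right) - \frac{22951}{13843}\right) = - 6 \left(- \frac{20407}{21116} - \frac{22951}{13843}\right) = \left(-6\right) \left(- \frac{767127417}{292308788}\right) = \frac{2301382251}{146154394} \approx 15.746$)
$\sqrt{g + V{\left(S{\left(6,9 \right)} \right)}} = \sqrt{\frac{2301382251}{146154394} + 8 \cdot 9} = \sqrt{\frac{2301382251}{146154394} + 72} = \sqrt{\frac{12824498619}{146154394}} = \frac{3 \sqrt{208261869334864654}}{146154394}$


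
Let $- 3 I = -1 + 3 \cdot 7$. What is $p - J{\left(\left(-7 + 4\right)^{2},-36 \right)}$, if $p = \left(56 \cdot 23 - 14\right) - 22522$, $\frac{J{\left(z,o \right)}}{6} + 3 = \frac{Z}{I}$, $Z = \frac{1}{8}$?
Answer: $- \frac{1698391}{80} \approx -21230.0$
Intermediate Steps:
$Z = \frac{1}{8} \approx 0.125$
$I = - \frac{20}{3}$ ($I = - \frac{-1 + 3 \cdot 7}{3} = - \frac{-1 + 21}{3} = \left(- \frac{1}{3}\right) 20 = - \frac{20}{3} \approx -6.6667$)
$J{\left(z,o \right)} = - \frac{1449}{80}$ ($J{\left(z,o \right)} = -18 + 6 \frac{1}{8 \left(- \frac{20}{3}\right)} = -18 + 6 \cdot \frac{1}{8} \left(- \frac{3}{20}\right) = -18 + 6 \left(- \frac{3}{160}\right) = -18 - \frac{9}{80} = - \frac{1449}{80}$)
$p = -21248$ ($p = \left(1288 - 14\right) - 22522 = 1274 - 22522 = -21248$)
$p - J{\left(\left(-7 + 4\right)^{2},-36 \right)} = -21248 - - \frac{1449}{80} = -21248 + \frac{1449}{80} = - \frac{1698391}{80}$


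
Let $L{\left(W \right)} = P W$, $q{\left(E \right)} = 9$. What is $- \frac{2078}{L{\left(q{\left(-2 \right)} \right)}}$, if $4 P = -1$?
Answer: $\frac{8312}{9} \approx 923.56$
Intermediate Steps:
$P = - \frac{1}{4}$ ($P = \frac{1}{4} \left(-1\right) = - \frac{1}{4} \approx -0.25$)
$L{\left(W \right)} = - \frac{W}{4}$
$- \frac{2078}{L{\left(q{\left(-2 \right)} \right)}} = - \frac{2078}{\left(- \frac{1}{4}\right) 9} = - \frac{2078}{- \frac{9}{4}} = \left(-2078\right) \left(- \frac{4}{9}\right) = \frac{8312}{9}$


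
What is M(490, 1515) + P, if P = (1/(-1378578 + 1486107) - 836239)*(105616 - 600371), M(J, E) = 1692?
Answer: 44488341793648718/107529 ≈ 4.1373e+11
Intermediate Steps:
P = 44488341611709650/107529 (P = (1/107529 - 836239)*(-494755) = -89919943430/107529*(-494755) = 44488341611709650/107529 ≈ 4.1373e+11)
M(490, 1515) + P = 1692 + 44488341611709650/107529 = 44488341793648718/107529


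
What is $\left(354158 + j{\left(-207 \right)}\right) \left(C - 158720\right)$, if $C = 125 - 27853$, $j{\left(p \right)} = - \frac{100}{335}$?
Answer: $- \frac{4424143673568}{67} \approx -6.6032 \cdot 10^{10}$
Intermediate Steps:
$j{\left(p \right)} = - \frac{20}{67}$ ($j{\left(p \right)} = \left(-100\right) \frac{1}{335} = - \frac{20}{67}$)
$C = -27728$ ($C = 125 - 27853 = -27728$)
$\left(354158 + j{\left(-207 \right)}\right) \left(C - 158720\right) = \left(354158 - \frac{20}{67}\right) \left(-27728 - 158720\right) = \frac{23728566}{67} \left(-186448\right) = - \frac{4424143673568}{67}$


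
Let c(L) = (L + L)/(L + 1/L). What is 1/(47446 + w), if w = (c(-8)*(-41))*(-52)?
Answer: 5/258222 ≈ 1.9363e-5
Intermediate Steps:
c(L) = 2*L/(L + 1/L) (c(L) = (2*L)/(L + 1/L) = 2*L/(L + 1/L))
w = 20992/5 (w = ((2*(-8)**2/(1 + (-8)**2))*(-41))*(-52) = ((2*64/(1 + 64))*(-41))*(-52) = ((2*64/65)*(-41))*(-52) = ((2*64*(1/65))*(-41))*(-52) = ((128/65)*(-41))*(-52) = -5248/65*(-52) = 20992/5 ≈ 4198.4)
1/(47446 + w) = 1/(47446 + 20992/5) = 1/(258222/5) = 5/258222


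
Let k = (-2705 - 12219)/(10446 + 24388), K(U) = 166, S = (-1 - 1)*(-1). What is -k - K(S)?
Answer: -2883760/17417 ≈ -165.57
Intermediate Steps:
S = 2 (S = -2*(-1) = 2)
k = -7462/17417 (k = -14924/34834 = -14924*1/34834 = -7462/17417 ≈ -0.42843)
-k - K(S) = -1*(-7462/17417) - 1*166 = 7462/17417 - 166 = -2883760/17417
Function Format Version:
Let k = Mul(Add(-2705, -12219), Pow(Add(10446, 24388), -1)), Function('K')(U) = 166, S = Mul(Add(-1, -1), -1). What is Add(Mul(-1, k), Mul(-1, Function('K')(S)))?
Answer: Rational(-2883760, 17417) ≈ -165.57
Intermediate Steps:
S = 2 (S = Mul(-2, -1) = 2)
k = Rational(-7462, 17417) (k = Mul(-14924, Pow(34834, -1)) = Mul(-14924, Rational(1, 34834)) = Rational(-7462, 17417) ≈ -0.42843)
Add(Mul(-1, k), Mul(-1, Function('K')(S))) = Add(Mul(-1, Rational(-7462, 17417)), Mul(-1, 166)) = Add(Rational(7462, 17417), -166) = Rational(-2883760, 17417)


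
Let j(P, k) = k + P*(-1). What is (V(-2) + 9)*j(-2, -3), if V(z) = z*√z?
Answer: -9 + 2*I*√2 ≈ -9.0 + 2.8284*I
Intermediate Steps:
j(P, k) = k - P
V(z) = z^(3/2)
(V(-2) + 9)*j(-2, -3) = ((-2)^(3/2) + 9)*(-3 - 1*(-2)) = (-2*I*√2 + 9)*(-3 + 2) = (9 - 2*I*√2)*(-1) = -9 + 2*I*√2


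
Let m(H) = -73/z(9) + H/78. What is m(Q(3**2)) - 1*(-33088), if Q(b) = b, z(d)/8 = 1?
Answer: 3440215/104 ≈ 33079.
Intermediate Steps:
z(d) = 8 (z(d) = 8*1 = 8)
m(H) = -73/8 + H/78
m(Q(3**2)) - 1*(-33088) = (-73/8 + (1/78)*3**2) - 1*(-33088) = (-73/8 + (1/78)*9) + 33088 = (-73/8 + 3/26) + 33088 = -937/104 + 33088 = 3440215/104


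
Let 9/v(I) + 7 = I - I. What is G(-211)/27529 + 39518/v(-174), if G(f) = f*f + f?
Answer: -7614838364/247761 ≈ -30735.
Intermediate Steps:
v(I) = -9/7 (v(I) = 9/(-7 + (I - I)) = 9/(-7 + 0) = 9/(-7) = 9*(-1/7) = -9/7)
G(f) = f + f**2 (G(f) = f**2 + f = f + f**2)
G(-211)/27529 + 39518/v(-174) = -211*(1 - 211)/27529 + 39518/(-9/7) = -211*(-210)*(1/27529) + 39518*(-7/9) = 44310*(1/27529) - 276626/9 = 44310/27529 - 276626/9 = -7614838364/247761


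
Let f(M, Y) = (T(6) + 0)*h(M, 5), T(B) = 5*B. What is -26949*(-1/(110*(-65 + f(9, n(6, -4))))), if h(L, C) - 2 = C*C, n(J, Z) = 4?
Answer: 26949/81950 ≈ 0.32885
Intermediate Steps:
h(L, C) = 2 + C**2 (h(L, C) = 2 + C*C = 2 + C**2)
f(M, Y) = 810 (f(M, Y) = (5*6 + 0)*(2 + 5**2) = (30 + 0)*(2 + 25) = 30*27 = 810)
-26949*(-1/(110*(-65 + f(9, n(6, -4))))) = -26949*(-1/(110*(-65 + 810))) = -26949/((-110*745)) = -26949/(-81950) = -26949*(-1/81950) = 26949/81950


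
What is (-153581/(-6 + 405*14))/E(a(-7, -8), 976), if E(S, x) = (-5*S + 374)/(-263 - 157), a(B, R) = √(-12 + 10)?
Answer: 1005187645/33022536 + 26876675*I*√2/66045072 ≈ 30.439 + 0.57551*I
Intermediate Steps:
a(B, R) = I*√2 (a(B, R) = √(-2) = I*√2)
E(S, x) = -187/210 + S/84 (E(S, x) = (374 - 5*S)/(-420) = (374 - 5*S)*(-1/420) = -187/210 + S/84)
(-153581/(-6 + 405*14))/E(a(-7, -8), 976) = (-153581/(-6 + 405*14))/(-187/210 + (I*√2)/84) = (-153581/(-6 + 5670))/(-187/210 + I*√2/84) = (-153581/5664)/(-187/210 + I*√2/84) = (-153581*1/5664)/(-187/210 + I*√2/84) = -153581/(5664*(-187/210 + I*√2/84))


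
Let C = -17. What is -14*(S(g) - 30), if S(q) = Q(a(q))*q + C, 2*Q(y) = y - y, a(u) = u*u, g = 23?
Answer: 658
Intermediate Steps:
a(u) = u²
Q(y) = 0 (Q(y) = (y - y)/2 = (½)*0 = 0)
S(q) = -17 (S(q) = 0*q - 17 = 0 - 17 = -17)
-14*(S(g) - 30) = -14*(-17 - 30) = -14*(-47) = 658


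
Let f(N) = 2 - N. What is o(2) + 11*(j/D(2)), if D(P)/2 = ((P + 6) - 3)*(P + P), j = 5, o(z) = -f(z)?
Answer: 11/8 ≈ 1.3750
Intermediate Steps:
o(z) = -2 + z (o(z) = -(2 - z) = -2 + z)
D(P) = 4*P*(3 + P) (D(P) = 2*(((P + 6) - 3)*(P + P)) = 2*(((6 + P) - 3)*(2*P)) = 2*((3 + P)*(2*P)) = 2*(2*P*(3 + P)) = 4*P*(3 + P))
o(2) + 11*(j/D(2)) = (-2 + 2) + 11*(5/((4*2*(3 + 2)))) = 0 + 11*(5/((4*2*5))) = 0 + 11*(5/40) = 0 + 11*(5*(1/40)) = 0 + 11*(1/8) = 0 + 11/8 = 11/8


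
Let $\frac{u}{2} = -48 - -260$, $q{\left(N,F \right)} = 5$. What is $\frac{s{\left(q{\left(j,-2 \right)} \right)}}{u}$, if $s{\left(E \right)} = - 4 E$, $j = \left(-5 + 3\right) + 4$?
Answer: $- \frac{5}{106} \approx -0.04717$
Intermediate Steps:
$j = 2$ ($j = -2 + 4 = 2$)
$u = 424$ ($u = 2 \left(-48 - -260\right) = 2 \left(-48 + 260\right) = 2 \cdot 212 = 424$)
$\frac{s{\left(q{\left(j,-2 \right)} \right)}}{u} = \frac{\left(-4\right) 5}{424} = \left(-20\right) \frac{1}{424} = - \frac{5}{106}$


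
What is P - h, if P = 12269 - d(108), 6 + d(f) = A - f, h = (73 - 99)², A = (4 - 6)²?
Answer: 11703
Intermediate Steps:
A = 4 (A = (-2)² = 4)
h = 676 (h = (-26)² = 676)
d(f) = -2 - f (d(f) = -6 + (4 - f) = -2 - f)
P = 12379 (P = 12269 - (-2 - 1*108) = 12269 - (-2 - 108) = 12269 - 1*(-110) = 12269 + 110 = 12379)
P - h = 12379 - 1*676 = 12379 - 676 = 11703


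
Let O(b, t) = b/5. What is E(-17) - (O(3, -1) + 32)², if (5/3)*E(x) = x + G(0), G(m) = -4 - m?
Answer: -26884/25 ≈ -1075.4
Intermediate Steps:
O(b, t) = b/5 (O(b, t) = b*(⅕) = b/5)
E(x) = -12/5 + 3*x/5 (E(x) = 3*(x + (-4 - 1*0))/5 = 3*(x + (-4 + 0))/5 = 3*(x - 4)/5 = 3*(-4 + x)/5 = -12/5 + 3*x/5)
E(-17) - (O(3, -1) + 32)² = (-12/5 + (⅗)*(-17)) - ((⅕)*3 + 32)² = (-12/5 - 51/5) - (⅗ + 32)² = -63/5 - (163/5)² = -63/5 - 1*26569/25 = -63/5 - 26569/25 = -26884/25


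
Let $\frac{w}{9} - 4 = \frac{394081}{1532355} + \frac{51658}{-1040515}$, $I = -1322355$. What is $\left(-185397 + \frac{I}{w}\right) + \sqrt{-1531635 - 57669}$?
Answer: $- \frac{59121212727354224}{268345689937} + 2 i \sqrt{397326} \approx -2.2032 \cdot 10^{5} + 1260.7 i$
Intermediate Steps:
$w = \frac{805037069811}{21259178171}$ ($w = 36 + 9 \left(\frac{394081}{1532355} + \frac{51658}{-1040515}\right) = 36 + 9 \left(394081 \cdot \frac{1}{1532355} + 51658 \left(- \frac{1}{1040515}\right)\right) = 36 + 9 \left(\frac{394081}{1532355} - \frac{51658}{1040515}\right) = 36 + 9 \cdot \frac{13235551885}{63777534513} = 36 + \frac{39706655655}{21259178171} = \frac{805037069811}{21259178171} \approx 37.868$)
$\left(-185397 + \frac{I}{w}\right) + \sqrt{-1531635 - 57669} = \left(-185397 - \frac{1322355}{\frac{805037069811}{21259178171}}\right) + \sqrt{-1531635 - 57669} = \left(-185397 - \frac{9370726850104235}{268345689937}\right) + \sqrt{-1589304} = \left(-185397 - \frac{9370726850104235}{268345689937}\right) + 2 i \sqrt{397326} = - \frac{59121212727354224}{268345689937} + 2 i \sqrt{397326}$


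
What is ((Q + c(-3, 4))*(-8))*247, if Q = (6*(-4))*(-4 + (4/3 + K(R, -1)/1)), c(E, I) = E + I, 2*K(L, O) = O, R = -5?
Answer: -152152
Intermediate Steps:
K(L, O) = O/2
Q = 76 (Q = (6*(-4))*(-4 + (4/3 + ((½)*(-1))/1)) = -24*(-4 + (4*(⅓) - ½*1)) = -24*(-4 + (4/3 - ½)) = -24*(-4 + ⅚) = -24*(-19/6) = 76)
((Q + c(-3, 4))*(-8))*247 = ((76 + (-3 + 4))*(-8))*247 = ((76 + 1)*(-8))*247 = (77*(-8))*247 = -616*247 = -152152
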